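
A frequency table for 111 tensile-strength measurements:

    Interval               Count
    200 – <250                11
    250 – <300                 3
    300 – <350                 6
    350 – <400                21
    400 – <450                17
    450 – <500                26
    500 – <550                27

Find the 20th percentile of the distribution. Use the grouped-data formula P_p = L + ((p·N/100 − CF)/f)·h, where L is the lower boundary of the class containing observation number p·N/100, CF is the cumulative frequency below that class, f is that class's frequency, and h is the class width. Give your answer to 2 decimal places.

355.24

N = 111; target position k = 20/100 · 111 = 22.2.
Cumulative frequencies: 11, 14, 20, 41, 58, 84, 111.
Observation 22.2 falls in the class 350 – <400.
L = 350, CF = 20, f = 21, h = 50.
P20 = 350 + ((22.2 − 20)/21)·50 = 350 + 5.2381 = 355.238.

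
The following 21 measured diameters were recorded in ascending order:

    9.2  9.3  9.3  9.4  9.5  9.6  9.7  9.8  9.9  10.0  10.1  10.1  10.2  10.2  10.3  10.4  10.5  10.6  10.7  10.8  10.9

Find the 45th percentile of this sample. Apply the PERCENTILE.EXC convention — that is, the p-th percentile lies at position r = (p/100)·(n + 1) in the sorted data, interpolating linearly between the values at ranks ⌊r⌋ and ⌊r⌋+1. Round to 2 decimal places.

n = 21.
r = (45/100)·(21 + 1) = 9.9.
Rank 9 is 9.9 and rank 10 is 10.0.
Interpolate: 9.9 + 0.9·(10.0 − 9.9) = 9.9 + 0.9·0.1 = 9.99.

9.99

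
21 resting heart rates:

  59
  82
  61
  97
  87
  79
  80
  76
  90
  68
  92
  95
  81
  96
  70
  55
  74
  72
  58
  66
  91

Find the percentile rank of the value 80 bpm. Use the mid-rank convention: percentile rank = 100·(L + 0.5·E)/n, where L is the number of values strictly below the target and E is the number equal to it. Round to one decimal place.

Sorted: 55, 58, 59, 61, 66, 68, 70, 72, 74, 76, 79, 80, 81, 82, 87, 90, 91, 92, 95, 96, 97.
Count below 80: L = 11; count equal: E = 1; n = 21.
Percentile rank = 100·(11 + 0.5·1)/21 = 100·11.5/21 = 54.76.

54.8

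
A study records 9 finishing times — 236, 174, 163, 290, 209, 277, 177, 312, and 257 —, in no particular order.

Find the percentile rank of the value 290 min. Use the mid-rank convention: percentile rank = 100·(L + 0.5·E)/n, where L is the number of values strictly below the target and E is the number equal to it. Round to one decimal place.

Sorted: 163, 174, 177, 209, 236, 257, 277, 290, 312.
Count below 290: L = 7; count equal: E = 1; n = 9.
Percentile rank = 100·(7 + 0.5·1)/9 = 100·7.5/9 = 83.33.

83.3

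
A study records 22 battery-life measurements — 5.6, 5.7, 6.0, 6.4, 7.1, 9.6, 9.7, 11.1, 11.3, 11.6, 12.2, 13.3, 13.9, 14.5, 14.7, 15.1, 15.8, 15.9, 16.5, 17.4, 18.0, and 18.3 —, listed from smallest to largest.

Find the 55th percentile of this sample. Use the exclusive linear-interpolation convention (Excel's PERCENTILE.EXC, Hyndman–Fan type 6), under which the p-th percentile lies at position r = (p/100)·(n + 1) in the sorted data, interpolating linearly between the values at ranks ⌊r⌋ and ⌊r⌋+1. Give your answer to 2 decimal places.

13.69

n = 22.
r = (55/100)·(22 + 1) = 12.65.
Rank 12 is 13.3 and rank 13 is 13.9.
Interpolate: 13.3 + 0.65·(13.9 − 13.3) = 13.3 + 0.65·0.6 = 13.69.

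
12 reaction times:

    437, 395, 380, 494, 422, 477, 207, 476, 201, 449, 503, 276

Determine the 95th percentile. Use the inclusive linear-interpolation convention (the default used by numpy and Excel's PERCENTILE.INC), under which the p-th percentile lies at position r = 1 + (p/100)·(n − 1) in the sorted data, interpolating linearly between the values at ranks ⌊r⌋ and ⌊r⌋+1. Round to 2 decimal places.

498.05

Sorted: 201, 207, 276, 380, 395, 422, 437, 449, 476, 477, 494, 503.
n = 12.
r = 1 + (95/100)·(12 − 1) = 1 + 10.45 = 11.45.
Rank 11 is 494 and rank 12 is 503.
Interpolate: 494 + 0.45·(503 − 494) = 494 + 0.45·9 = 498.05.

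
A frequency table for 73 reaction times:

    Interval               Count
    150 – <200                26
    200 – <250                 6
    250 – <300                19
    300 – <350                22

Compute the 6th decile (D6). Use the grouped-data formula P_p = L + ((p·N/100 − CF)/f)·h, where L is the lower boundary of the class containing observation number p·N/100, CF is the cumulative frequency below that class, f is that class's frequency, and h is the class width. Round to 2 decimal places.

281.05

N = 73; target position k = 60/100 · 73 = 43.8.
Cumulative frequencies: 26, 32, 51, 73.
Observation 43.8 falls in the class 250 – <300.
L = 250, CF = 32, f = 19, h = 50.
P60 = 250 + ((43.8 − 32)/19)·50 = 250 + 31.0526 = 281.053.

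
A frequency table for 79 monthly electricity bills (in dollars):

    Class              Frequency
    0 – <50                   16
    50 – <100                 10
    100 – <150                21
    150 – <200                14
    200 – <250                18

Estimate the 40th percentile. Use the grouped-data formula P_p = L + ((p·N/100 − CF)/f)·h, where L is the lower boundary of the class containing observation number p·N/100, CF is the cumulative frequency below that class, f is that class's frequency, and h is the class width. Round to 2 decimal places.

N = 79; target position k = 40/100 · 79 = 31.6.
Cumulative frequencies: 16, 26, 47, 61, 79.
Observation 31.6 falls in the class 100 – <150.
L = 100, CF = 26, f = 21, h = 50.
P40 = 100 + ((31.6 − 26)/21)·50 = 100 + 13.3333 = 113.333.

113.33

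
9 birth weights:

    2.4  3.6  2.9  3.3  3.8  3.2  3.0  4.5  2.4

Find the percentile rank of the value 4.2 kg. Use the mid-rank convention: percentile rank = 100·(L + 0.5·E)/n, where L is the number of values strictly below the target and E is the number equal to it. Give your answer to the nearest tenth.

Sorted: 2.4, 2.4, 2.9, 3.0, 3.2, 3.3, 3.6, 3.8, 4.5.
Count below 4.2: L = 8; count equal: E = 0; n = 9.
Percentile rank = 100·(8 + 0.5·0)/9 = 100·8/9 = 88.89.

88.9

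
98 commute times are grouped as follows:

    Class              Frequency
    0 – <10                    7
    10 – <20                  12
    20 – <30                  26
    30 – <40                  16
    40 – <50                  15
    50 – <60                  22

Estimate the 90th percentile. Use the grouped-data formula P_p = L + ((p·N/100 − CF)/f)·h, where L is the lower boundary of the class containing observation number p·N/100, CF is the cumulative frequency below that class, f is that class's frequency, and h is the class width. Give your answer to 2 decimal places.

N = 98; target position k = 90/100 · 98 = 88.2.
Cumulative frequencies: 7, 19, 45, 61, 76, 98.
Observation 88.2 falls in the class 50 – <60.
L = 50, CF = 76, f = 22, h = 10.
P90 = 50 + ((88.2 − 76)/22)·10 = 50 + 5.54545 = 55.5455.

55.55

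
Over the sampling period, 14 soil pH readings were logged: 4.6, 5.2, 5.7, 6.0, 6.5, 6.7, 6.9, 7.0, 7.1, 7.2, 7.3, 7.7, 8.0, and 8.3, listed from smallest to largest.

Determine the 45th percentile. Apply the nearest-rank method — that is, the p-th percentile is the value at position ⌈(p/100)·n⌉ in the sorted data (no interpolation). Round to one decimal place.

6.9

n = 14.
Position = ⌈45/100 · 14⌉ = ⌈6.3⌉ = 7.
The value at rank 7 is 6.9.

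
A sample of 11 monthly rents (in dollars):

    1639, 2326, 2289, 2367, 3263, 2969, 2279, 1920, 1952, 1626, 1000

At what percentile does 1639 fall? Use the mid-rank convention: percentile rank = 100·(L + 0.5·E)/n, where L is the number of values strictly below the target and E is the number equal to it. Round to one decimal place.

22.7

Sorted: 1000, 1626, 1639, 1920, 1952, 2279, 2289, 2326, 2367, 2969, 3263.
Count below 1639: L = 2; count equal: E = 1; n = 11.
Percentile rank = 100·(2 + 0.5·1)/11 = 100·2.5/11 = 22.73.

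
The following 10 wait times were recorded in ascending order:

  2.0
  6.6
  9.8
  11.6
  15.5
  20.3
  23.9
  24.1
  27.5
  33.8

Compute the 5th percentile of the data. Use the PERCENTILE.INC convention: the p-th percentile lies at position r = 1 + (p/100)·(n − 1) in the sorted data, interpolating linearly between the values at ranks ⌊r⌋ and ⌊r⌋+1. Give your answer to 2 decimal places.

n = 10.
r = 1 + (5/100)·(10 − 1) = 1 + 0.45 = 1.45.
Rank 1 is 2.0 and rank 2 is 6.6.
Interpolate: 2.0 + 0.45·(6.6 − 2.0) = 2.0 + 0.45·4.6 = 4.07.

4.07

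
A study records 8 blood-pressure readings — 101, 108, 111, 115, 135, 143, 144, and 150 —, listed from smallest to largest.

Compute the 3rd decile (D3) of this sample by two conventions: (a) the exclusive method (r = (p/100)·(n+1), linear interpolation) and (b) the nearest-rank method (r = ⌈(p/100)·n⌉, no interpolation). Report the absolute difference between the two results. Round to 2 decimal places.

0.90

n = 8.
(a) r = 2.7; between ranks 2 (108) and 3 (111): 110.1.
(b) the nearest-rank method: rank 3 → 111.
|110.1 − 111| = 0.9.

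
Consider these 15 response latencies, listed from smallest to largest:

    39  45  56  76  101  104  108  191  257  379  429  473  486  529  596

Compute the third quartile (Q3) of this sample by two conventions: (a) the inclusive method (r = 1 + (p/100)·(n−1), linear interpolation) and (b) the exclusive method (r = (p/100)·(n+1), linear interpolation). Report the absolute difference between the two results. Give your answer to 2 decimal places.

22.00

n = 15.
(a) r = 11.5; between ranks 11 (429) and 12 (473): 451.
(b) r = 12 → value at rank 12 = 473.
|451 − 473| = 22.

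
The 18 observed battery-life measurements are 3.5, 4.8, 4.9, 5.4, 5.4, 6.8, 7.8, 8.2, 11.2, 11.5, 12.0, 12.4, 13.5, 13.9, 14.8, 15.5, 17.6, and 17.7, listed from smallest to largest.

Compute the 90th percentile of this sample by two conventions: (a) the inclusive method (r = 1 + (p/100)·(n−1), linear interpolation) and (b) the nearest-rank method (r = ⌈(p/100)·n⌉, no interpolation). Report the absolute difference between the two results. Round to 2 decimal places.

n = 18.
(a) r = 16.3; between ranks 16 (15.5) and 17 (17.6): 16.13.
(b) the nearest-rank method: rank 17 → 17.6.
|16.13 − 17.6| = 1.47.

1.47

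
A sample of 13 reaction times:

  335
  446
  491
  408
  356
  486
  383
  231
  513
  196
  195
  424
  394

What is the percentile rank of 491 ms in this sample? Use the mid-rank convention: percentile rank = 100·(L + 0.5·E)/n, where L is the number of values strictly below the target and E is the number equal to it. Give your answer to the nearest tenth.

88.5

Sorted: 195, 196, 231, 335, 356, 383, 394, 408, 424, 446, 486, 491, 513.
Count below 491: L = 11; count equal: E = 1; n = 13.
Percentile rank = 100·(11 + 0.5·1)/13 = 100·11.5/13 = 88.46.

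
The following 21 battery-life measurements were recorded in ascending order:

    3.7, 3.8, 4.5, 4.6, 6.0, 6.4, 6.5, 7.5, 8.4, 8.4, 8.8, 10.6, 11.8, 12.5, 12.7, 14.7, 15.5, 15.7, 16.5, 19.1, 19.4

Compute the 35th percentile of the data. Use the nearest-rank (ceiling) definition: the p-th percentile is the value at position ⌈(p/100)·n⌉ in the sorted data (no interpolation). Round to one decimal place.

n = 21.
Position = ⌈35/100 · 21⌉ = ⌈7.35⌉ = 8.
The value at rank 8 is 7.5.

7.5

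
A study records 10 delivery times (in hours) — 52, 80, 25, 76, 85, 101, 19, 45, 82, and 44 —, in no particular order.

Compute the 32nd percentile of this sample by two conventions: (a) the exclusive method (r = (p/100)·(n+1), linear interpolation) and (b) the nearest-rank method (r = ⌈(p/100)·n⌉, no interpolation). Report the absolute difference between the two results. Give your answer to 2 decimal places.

0.48

Sorted: 19, 25, 44, 45, 52, 76, 80, 82, 85, 101.
n = 10.
(a) r = 3.52; between ranks 3 (44) and 4 (45): 44.52.
(b) the nearest-rank method: rank 4 → 45.
|44.52 − 45| = 0.48.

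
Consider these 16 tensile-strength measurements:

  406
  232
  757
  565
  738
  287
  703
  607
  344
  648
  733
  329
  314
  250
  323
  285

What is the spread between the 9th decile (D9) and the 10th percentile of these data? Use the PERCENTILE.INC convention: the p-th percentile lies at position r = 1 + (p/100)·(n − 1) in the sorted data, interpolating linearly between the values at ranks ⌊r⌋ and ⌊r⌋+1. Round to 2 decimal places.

Sorted: 232, 250, 285, 287, 314, 323, 329, 344, 406, 565, 607, 648, 703, 733, 738, 757.
n = 16.
P10: r = 2.5; ranks 2–3 are 250, 285; interpolating gives 267.5.
P90: r = 14.5; ranks 14–15 are 733, 738; interpolating gives 735.5.
Difference: 735.5 − 267.5 = 468.

468.00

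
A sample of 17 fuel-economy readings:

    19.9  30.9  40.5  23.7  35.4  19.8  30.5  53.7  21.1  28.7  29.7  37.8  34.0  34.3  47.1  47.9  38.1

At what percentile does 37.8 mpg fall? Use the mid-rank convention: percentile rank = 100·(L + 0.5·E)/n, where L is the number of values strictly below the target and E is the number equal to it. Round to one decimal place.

Sorted: 19.8, 19.9, 21.1, 23.7, 28.7, 29.7, 30.5, 30.9, 34.0, 34.3, 35.4, 37.8, 38.1, 40.5, 47.1, 47.9, 53.7.
Count below 37.8: L = 11; count equal: E = 1; n = 17.
Percentile rank = 100·(11 + 0.5·1)/17 = 100·11.5/17 = 67.65.

67.6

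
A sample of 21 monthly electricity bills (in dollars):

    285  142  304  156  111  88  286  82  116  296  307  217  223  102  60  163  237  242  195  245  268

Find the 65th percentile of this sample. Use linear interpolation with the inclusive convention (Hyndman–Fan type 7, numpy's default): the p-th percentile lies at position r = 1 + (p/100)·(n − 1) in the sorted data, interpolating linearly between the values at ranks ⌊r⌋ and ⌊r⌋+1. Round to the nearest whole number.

Sorted: 60, 82, 88, 102, 111, 116, 142, 156, 163, 195, 217, 223, 237, 242, 245, 268, 285, 286, 296, 304, 307.
n = 21.
r = 1 + (65/100)·(21 − 1) = 1 + 13 = 14.
r is an integer, so P65 is the value at rank 14: 242.

242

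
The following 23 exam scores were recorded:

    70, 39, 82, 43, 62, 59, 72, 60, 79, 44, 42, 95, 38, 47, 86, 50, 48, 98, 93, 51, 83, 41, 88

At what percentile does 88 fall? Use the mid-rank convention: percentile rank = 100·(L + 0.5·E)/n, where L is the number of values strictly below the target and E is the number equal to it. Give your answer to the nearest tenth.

84.8

Sorted: 38, 39, 41, 42, 43, 44, 47, 48, 50, 51, 59, 60, 62, 70, 72, 79, 82, 83, 86, 88, 93, 95, 98.
Count below 88: L = 19; count equal: E = 1; n = 23.
Percentile rank = 100·(19 + 0.5·1)/23 = 100·19.5/23 = 84.78.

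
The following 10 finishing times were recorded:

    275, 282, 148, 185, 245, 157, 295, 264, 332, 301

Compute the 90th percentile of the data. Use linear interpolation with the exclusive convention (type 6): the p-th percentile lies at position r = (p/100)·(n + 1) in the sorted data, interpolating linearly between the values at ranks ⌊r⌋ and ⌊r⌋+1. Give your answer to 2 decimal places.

328.90

Sorted: 148, 157, 185, 245, 264, 275, 282, 295, 301, 332.
n = 10.
r = (90/100)·(10 + 1) = 9.9.
Rank 9 is 301 and rank 10 is 332.
Interpolate: 301 + 0.9·(332 − 301) = 301 + 0.9·31 = 328.9.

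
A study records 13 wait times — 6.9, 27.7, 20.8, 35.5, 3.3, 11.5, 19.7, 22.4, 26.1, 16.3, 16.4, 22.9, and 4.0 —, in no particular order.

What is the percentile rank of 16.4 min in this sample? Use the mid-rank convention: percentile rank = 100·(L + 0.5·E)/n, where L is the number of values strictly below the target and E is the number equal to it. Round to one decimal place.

Sorted: 3.3, 4.0, 6.9, 11.5, 16.3, 16.4, 19.7, 20.8, 22.4, 22.9, 26.1, 27.7, 35.5.
Count below 16.4: L = 5; count equal: E = 1; n = 13.
Percentile rank = 100·(5 + 0.5·1)/13 = 100·5.5/13 = 42.31.

42.3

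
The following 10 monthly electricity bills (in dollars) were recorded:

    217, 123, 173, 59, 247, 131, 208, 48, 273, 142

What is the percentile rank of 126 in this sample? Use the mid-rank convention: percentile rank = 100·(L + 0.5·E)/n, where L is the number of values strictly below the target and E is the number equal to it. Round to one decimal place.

Sorted: 48, 59, 123, 131, 142, 173, 208, 217, 247, 273.
Count below 126: L = 3; count equal: E = 0; n = 10.
Percentile rank = 100·(3 + 0.5·0)/10 = 100·3/10 = 30.

30.0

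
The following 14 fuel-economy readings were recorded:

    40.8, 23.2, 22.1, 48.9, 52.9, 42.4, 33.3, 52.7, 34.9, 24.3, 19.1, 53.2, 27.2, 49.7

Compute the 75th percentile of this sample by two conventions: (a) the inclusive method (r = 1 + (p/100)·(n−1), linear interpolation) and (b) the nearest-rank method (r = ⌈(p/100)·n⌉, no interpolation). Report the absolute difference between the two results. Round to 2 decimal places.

Sorted: 19.1, 22.1, 23.2, 24.3, 27.2, 33.3, 34.9, 40.8, 42.4, 48.9, 49.7, 52.7, 52.9, 53.2.
n = 14.
(a) r = 10.75; between ranks 10 (48.9) and 11 (49.7): 49.5.
(b) the nearest-rank method: rank 11 → 49.7.
|49.5 − 49.7| = 0.2.

0.20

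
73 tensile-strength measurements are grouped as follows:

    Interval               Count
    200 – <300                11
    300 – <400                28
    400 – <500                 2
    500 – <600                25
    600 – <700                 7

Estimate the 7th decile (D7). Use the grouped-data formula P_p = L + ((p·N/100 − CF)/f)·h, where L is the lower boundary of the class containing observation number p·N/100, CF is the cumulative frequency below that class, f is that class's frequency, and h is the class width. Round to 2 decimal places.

540.40

N = 73; target position k = 70/100 · 73 = 51.1.
Cumulative frequencies: 11, 39, 41, 66, 73.
Observation 51.1 falls in the class 500 – <600.
L = 500, CF = 41, f = 25, h = 100.
P70 = 500 + ((51.1 − 41)/25)·100 = 500 + 40.4 = 540.4.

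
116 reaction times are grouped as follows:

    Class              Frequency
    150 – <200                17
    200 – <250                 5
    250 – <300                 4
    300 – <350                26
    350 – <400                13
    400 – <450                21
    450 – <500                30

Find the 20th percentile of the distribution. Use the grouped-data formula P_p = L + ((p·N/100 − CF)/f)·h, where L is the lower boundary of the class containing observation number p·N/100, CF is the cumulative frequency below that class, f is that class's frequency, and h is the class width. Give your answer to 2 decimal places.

265.00

N = 116; target position k = 20/100 · 116 = 23.2.
Cumulative frequencies: 17, 22, 26, 52, 65, 86, 116.
Observation 23.2 falls in the class 250 – <300.
L = 250, CF = 22, f = 4, h = 50.
P20 = 250 + ((23.2 − 22)/4)·50 = 250 + 15 = 265.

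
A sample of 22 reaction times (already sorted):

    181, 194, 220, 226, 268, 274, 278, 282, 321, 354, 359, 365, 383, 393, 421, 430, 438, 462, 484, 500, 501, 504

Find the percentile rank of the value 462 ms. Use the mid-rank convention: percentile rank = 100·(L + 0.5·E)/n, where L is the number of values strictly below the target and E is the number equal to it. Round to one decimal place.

79.5

Count below 462: L = 17; count equal: E = 1; n = 22.
Percentile rank = 100·(17 + 0.5·1)/22 = 100·17.5/22 = 79.55.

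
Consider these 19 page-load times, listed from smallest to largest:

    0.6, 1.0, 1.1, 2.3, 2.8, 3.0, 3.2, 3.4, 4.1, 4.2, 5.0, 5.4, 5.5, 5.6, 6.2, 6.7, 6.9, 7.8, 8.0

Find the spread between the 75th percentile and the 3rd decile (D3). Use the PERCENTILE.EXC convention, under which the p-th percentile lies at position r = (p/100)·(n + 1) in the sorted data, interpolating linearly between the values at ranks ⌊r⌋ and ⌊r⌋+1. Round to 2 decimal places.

3.20

n = 19.
P30: r = 6 (integer) → 3.
P75: r = 15 (integer) → 6.2.
Difference: 6.2 − 3 = 3.2.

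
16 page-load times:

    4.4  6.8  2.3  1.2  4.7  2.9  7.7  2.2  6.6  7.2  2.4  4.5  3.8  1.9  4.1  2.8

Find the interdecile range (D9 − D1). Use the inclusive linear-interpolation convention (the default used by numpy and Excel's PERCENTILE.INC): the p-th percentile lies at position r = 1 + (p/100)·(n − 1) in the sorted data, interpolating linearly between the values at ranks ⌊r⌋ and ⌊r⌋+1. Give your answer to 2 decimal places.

4.95

Sorted: 1.2, 1.9, 2.2, 2.3, 2.4, 2.8, 2.9, 3.8, 4.1, 4.4, 4.5, 4.7, 6.6, 6.8, 7.2, 7.7.
n = 16.
P10: r = 2.5; ranks 2–3 are 1.9, 2.2; interpolating gives 2.05.
P90: r = 14.5; ranks 14–15 are 6.8, 7.2; interpolating gives 7.
Difference: 7 − 2.05 = 4.95.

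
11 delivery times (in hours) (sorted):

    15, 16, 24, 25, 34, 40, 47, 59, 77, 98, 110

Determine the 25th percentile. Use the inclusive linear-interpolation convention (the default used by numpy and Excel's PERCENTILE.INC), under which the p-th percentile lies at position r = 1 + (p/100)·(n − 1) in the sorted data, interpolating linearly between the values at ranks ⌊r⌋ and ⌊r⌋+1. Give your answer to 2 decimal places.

n = 11.
r = 1 + (25/100)·(11 − 1) = 1 + 2.5 = 3.5.
Rank 3 is 24 and rank 4 is 25.
Interpolate: 24 + 0.5·(25 − 24) = 24 + 0.5·1 = 24.5.

24.50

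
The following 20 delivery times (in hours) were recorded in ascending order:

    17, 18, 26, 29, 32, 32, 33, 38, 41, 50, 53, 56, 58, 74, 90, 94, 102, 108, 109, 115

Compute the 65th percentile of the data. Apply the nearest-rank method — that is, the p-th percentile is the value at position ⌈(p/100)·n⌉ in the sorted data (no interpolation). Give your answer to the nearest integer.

n = 20.
Position = ⌈65/100 · 20⌉ = ⌈13⌉ = 13.
The value at rank 13 is 58.

58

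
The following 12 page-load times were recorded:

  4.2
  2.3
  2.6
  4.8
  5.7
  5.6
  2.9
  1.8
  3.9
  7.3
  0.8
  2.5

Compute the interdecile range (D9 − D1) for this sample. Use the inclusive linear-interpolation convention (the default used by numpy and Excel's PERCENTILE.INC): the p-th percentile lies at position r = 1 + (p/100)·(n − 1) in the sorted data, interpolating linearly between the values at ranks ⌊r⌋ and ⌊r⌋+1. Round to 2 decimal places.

Sorted: 0.8, 1.8, 2.3, 2.5, 2.6, 2.9, 3.9, 4.2, 4.8, 5.6, 5.7, 7.3.
n = 12.
P10: r = 2.1; ranks 2–3 are 1.8, 2.3; interpolating gives 1.85.
P90: r = 10.9; ranks 10–11 are 5.6, 5.7; interpolating gives 5.69.
Difference: 5.69 − 1.85 = 3.84.

3.84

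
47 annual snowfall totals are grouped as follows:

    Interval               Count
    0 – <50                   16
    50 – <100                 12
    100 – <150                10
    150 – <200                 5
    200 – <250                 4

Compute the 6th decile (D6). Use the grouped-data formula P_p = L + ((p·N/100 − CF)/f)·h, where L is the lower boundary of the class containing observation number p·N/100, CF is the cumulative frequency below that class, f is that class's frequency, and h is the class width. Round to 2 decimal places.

101.00

N = 47; target position k = 60/100 · 47 = 28.2.
Cumulative frequencies: 16, 28, 38, 43, 47.
Observation 28.2 falls in the class 100 – <150.
L = 100, CF = 28, f = 10, h = 50.
P60 = 100 + ((28.2 − 28)/10)·50 = 100 + 1 = 101.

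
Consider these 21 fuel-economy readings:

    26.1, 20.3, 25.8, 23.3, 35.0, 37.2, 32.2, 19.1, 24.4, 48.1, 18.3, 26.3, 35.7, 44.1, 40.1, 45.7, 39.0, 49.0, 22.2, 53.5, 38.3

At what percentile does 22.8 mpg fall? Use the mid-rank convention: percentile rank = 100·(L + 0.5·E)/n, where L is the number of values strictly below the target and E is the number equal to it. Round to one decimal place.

Sorted: 18.3, 19.1, 20.3, 22.2, 23.3, 24.4, 25.8, 26.1, 26.3, 32.2, 35.0, 35.7, 37.2, 38.3, 39.0, 40.1, 44.1, 45.7, 48.1, 49.0, 53.5.
Count below 22.8: L = 4; count equal: E = 0; n = 21.
Percentile rank = 100·(4 + 0.5·0)/21 = 100·4/21 = 19.05.

19.0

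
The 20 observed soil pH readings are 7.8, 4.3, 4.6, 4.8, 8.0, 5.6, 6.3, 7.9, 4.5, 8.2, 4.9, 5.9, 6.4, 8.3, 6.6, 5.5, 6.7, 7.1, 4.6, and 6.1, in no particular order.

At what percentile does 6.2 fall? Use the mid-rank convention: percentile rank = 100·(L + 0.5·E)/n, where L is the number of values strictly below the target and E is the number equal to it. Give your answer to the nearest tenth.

Sorted: 4.3, 4.5, 4.6, 4.6, 4.8, 4.9, 5.5, 5.6, 5.9, 6.1, 6.3, 6.4, 6.6, 6.7, 7.1, 7.8, 7.9, 8.0, 8.2, 8.3.
Count below 6.2: L = 10; count equal: E = 0; n = 20.
Percentile rank = 100·(10 + 0.5·0)/20 = 100·10/20 = 50.

50.0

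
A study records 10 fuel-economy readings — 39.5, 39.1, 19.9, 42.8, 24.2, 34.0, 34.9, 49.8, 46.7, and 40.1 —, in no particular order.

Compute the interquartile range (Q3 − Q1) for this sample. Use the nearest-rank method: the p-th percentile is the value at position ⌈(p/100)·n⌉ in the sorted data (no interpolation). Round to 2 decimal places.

8.80

Sorted: 19.9, 24.2, 34.0, 34.9, 39.1, 39.5, 40.1, 42.8, 46.7, 49.8.
n = 10.
P25: rank ⌈25/100·10⌉ = 3 → 34.
P75: rank ⌈75/100·10⌉ = 8 → 42.8.
Difference: 42.8 − 34 = 8.8.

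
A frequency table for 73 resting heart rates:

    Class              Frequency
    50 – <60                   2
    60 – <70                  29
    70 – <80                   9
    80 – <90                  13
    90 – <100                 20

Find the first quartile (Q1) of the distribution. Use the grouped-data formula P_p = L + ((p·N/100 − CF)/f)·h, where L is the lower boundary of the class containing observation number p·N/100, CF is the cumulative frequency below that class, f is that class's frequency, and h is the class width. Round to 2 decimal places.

65.60

N = 73; target position k = 25/100 · 73 = 18.25.
Cumulative frequencies: 2, 31, 40, 53, 73.
Observation 18.25 falls in the class 60 – <70.
L = 60, CF = 2, f = 29, h = 10.
P25 = 60 + ((18.25 − 2)/29)·10 = 60 + 5.60345 = 65.6034.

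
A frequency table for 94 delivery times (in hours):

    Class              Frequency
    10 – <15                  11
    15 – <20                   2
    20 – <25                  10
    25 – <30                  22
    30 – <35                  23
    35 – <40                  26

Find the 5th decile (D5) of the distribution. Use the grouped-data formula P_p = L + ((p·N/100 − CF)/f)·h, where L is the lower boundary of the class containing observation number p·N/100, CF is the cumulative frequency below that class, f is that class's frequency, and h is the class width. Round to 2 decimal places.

N = 94; target position k = 50/100 · 94 = 47.
Cumulative frequencies: 11, 13, 23, 45, 68, 94.
Observation 47 falls in the class 30 – <35.
L = 30, CF = 45, f = 23, h = 5.
P50 = 30 + ((47 − 45)/23)·5 = 30 + 0.434783 = 30.4348.

30.43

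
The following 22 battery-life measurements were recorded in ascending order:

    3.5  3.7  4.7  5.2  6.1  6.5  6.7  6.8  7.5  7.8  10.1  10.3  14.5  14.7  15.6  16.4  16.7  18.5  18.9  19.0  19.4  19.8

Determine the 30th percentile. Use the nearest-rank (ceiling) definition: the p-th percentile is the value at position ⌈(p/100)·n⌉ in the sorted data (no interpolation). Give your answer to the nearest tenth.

6.7

n = 22.
Position = ⌈30/100 · 22⌉ = ⌈6.6⌉ = 7.
The value at rank 7 is 6.7.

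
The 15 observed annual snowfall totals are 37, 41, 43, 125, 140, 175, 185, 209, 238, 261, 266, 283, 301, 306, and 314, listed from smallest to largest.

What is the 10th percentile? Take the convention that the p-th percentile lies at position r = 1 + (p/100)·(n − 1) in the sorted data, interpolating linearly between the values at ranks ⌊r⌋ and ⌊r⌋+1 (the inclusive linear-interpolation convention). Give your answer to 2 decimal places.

41.80

n = 15.
r = 1 + (10/100)·(15 − 1) = 1 + 1.4 = 2.4.
Rank 2 is 41 and rank 3 is 43.
Interpolate: 41 + 0.4·(43 − 41) = 41 + 0.4·2 = 41.8.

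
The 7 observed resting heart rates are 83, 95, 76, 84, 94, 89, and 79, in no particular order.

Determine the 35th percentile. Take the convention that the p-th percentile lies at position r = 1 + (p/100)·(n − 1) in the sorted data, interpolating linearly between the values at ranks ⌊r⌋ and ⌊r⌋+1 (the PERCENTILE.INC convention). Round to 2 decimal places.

83.10

Sorted: 76, 79, 83, 84, 89, 94, 95.
n = 7.
r = 1 + (35/100)·(7 − 1) = 1 + 2.1 = 3.1.
Rank 3 is 83 and rank 4 is 84.
Interpolate: 83 + 0.1·(84 − 83) = 83 + 0.1·1 = 83.1.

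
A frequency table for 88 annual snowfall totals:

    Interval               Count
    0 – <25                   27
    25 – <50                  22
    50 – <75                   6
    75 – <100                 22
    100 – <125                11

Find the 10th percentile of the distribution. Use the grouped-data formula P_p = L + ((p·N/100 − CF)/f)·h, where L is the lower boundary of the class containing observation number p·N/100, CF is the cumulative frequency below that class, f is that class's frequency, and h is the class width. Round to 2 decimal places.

N = 88; target position k = 10/100 · 88 = 8.8.
Cumulative frequencies: 27, 49, 55, 77, 88.
Observation 8.8 falls in the class 0 – <25.
L = 0, CF = 0, f = 27, h = 25.
P10 = 0 + ((8.8 − 0)/27)·25 = 0 + 8.14815 = 8.14815.

8.15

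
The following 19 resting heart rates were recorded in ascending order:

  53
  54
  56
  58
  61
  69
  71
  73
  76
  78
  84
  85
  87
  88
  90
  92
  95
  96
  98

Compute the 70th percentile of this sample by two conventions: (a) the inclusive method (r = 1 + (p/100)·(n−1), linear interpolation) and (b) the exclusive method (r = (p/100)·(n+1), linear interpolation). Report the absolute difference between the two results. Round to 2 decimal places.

n = 19.
(a) r = 13.6; between ranks 13 (87) and 14 (88): 87.6.
(b) r = 14 → value at rank 14 = 88.
|87.6 − 88| = 0.4.

0.40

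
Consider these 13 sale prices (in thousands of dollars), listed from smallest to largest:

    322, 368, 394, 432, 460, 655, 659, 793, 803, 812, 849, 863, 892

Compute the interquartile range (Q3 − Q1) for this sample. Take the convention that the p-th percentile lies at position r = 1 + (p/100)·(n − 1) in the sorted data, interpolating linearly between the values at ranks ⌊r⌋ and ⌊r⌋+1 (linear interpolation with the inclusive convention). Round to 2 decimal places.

n = 13.
P25: r = 4 (integer) → 432.
P75: r = 10 (integer) → 812.
Difference: 812 − 432 = 380.

380.00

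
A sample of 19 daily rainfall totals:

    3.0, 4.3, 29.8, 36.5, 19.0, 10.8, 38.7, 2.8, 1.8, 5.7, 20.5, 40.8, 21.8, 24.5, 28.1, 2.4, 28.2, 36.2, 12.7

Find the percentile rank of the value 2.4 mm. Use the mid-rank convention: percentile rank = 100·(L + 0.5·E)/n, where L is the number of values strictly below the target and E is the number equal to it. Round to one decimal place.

Sorted: 1.8, 2.4, 2.8, 3.0, 4.3, 5.7, 10.8, 12.7, 19.0, 20.5, 21.8, 24.5, 28.1, 28.2, 29.8, 36.2, 36.5, 38.7, 40.8.
Count below 2.4: L = 1; count equal: E = 1; n = 19.
Percentile rank = 100·(1 + 0.5·1)/19 = 100·1.5/19 = 7.895.

7.9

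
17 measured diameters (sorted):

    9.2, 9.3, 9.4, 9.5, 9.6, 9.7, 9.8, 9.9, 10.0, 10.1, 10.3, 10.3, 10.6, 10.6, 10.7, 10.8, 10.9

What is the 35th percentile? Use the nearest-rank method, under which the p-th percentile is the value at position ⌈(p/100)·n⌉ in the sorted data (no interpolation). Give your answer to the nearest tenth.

n = 17.
Position = ⌈35/100 · 17⌉ = ⌈5.95⌉ = 6.
The value at rank 6 is 9.7.

9.7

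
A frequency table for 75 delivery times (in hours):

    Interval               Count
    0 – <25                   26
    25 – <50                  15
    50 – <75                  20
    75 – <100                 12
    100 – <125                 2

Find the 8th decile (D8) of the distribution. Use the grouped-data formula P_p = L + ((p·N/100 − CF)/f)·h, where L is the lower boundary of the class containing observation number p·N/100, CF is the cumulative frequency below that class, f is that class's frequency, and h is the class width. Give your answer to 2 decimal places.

N = 75; target position k = 80/100 · 75 = 60.
Cumulative frequencies: 26, 41, 61, 73, 75.
Observation 60 falls in the class 50 – <75.
L = 50, CF = 41, f = 20, h = 25.
P80 = 50 + ((60 − 41)/20)·25 = 50 + 23.75 = 73.75.

73.75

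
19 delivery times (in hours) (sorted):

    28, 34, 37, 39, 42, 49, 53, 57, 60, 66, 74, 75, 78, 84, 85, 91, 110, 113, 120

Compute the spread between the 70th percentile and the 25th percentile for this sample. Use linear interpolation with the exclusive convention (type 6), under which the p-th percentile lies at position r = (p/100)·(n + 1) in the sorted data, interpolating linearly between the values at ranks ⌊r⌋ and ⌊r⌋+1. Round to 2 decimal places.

n = 19.
P25: r = 5 (integer) → 42.
P70: r = 14 (integer) → 84.
Difference: 84 − 42 = 42.

42.00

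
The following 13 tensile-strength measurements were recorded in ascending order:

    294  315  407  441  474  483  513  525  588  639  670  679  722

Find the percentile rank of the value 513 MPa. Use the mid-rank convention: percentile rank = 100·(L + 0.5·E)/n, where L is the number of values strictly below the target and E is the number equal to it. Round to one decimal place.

Count below 513: L = 6; count equal: E = 1; n = 13.
Percentile rank = 100·(6 + 0.5·1)/13 = 100·6.5/13 = 50.

50.0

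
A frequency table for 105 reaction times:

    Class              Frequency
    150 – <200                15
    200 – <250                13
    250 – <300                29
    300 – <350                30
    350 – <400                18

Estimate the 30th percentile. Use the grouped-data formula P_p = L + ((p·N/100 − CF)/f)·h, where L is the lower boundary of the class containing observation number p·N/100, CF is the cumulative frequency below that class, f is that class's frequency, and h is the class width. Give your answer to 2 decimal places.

256.03

N = 105; target position k = 30/100 · 105 = 31.5.
Cumulative frequencies: 15, 28, 57, 87, 105.
Observation 31.5 falls in the class 250 – <300.
L = 250, CF = 28, f = 29, h = 50.
P30 = 250 + ((31.5 − 28)/29)·50 = 250 + 6.03448 = 256.034.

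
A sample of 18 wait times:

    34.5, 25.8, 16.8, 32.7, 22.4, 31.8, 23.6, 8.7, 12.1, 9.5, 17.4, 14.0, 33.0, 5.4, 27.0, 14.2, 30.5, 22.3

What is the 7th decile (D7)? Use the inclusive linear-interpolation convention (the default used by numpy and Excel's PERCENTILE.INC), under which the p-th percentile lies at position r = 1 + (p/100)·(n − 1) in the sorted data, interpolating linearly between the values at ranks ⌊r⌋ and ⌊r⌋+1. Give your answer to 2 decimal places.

26.88

Sorted: 5.4, 8.7, 9.5, 12.1, 14.0, 14.2, 16.8, 17.4, 22.3, 22.4, 23.6, 25.8, 27.0, 30.5, 31.8, 32.7, 33.0, 34.5.
n = 18.
r = 1 + (70/100)·(18 − 1) = 1 + 11.9 = 12.9.
Rank 12 is 25.8 and rank 13 is 27.0.
Interpolate: 25.8 + 0.9·(27.0 − 25.8) = 25.8 + 0.9·1.2 = 26.88.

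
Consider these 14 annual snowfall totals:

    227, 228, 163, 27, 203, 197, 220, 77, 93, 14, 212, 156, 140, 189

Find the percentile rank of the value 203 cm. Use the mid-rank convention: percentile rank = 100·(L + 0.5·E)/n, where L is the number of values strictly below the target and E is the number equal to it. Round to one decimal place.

Sorted: 14, 27, 77, 93, 140, 156, 163, 189, 197, 203, 212, 220, 227, 228.
Count below 203: L = 9; count equal: E = 1; n = 14.
Percentile rank = 100·(9 + 0.5·1)/14 = 100·9.5/14 = 67.86.

67.9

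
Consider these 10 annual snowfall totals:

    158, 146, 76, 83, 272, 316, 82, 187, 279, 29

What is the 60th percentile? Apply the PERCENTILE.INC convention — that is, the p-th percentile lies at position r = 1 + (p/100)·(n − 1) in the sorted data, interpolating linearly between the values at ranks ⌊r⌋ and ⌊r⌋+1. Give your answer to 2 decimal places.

Sorted: 29, 76, 82, 83, 146, 158, 187, 272, 279, 316.
n = 10.
r = 1 + (60/100)·(10 − 1) = 1 + 5.4 = 6.4.
Rank 6 is 158 and rank 7 is 187.
Interpolate: 158 + 0.4·(187 − 158) = 158 + 0.4·29 = 169.6.

169.60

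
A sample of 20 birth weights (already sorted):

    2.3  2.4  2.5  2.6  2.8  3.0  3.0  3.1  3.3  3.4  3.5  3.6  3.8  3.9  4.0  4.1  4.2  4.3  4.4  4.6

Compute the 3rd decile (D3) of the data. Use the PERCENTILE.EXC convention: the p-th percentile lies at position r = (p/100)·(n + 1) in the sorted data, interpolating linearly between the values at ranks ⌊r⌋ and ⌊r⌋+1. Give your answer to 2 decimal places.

3.00

n = 20.
r = (30/100)·(20 + 1) = 6.3.
Rank 6 is 3.0 and rank 7 is 3.0.
Interpolate: 3.0 + 0.3·(3.0 − 3.0) = 3.0 + 0.3·0 = 3.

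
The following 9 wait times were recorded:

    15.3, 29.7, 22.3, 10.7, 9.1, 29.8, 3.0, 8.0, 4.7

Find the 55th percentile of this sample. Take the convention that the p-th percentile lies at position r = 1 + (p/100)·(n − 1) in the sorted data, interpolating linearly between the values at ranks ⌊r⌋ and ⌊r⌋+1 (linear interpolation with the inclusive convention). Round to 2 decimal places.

12.54

Sorted: 3.0, 4.7, 8.0, 9.1, 10.7, 15.3, 22.3, 29.7, 29.8.
n = 9.
r = 1 + (55/100)·(9 − 1) = 1 + 4.4 = 5.4.
Rank 5 is 10.7 and rank 6 is 15.3.
Interpolate: 10.7 + 0.4·(15.3 − 10.7) = 10.7 + 0.4·4.6 = 12.54.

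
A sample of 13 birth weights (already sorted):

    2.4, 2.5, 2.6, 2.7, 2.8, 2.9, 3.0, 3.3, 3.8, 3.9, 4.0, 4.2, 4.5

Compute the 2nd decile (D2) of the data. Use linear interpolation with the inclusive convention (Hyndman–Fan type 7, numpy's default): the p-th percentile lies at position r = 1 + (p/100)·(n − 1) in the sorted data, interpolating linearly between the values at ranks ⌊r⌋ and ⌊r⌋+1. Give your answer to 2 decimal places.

n = 13.
r = 1 + (20/100)·(13 − 1) = 1 + 2.4 = 3.4.
Rank 3 is 2.6 and rank 4 is 2.7.
Interpolate: 2.6 + 0.4·(2.7 − 2.6) = 2.6 + 0.4·0.1 = 2.64.

2.64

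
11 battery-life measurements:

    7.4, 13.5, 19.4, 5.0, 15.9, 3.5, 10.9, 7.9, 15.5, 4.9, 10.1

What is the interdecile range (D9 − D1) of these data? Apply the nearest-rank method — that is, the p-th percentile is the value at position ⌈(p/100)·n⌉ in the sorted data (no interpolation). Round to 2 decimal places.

11.00

Sorted: 3.5, 4.9, 5.0, 7.4, 7.9, 10.1, 10.9, 13.5, 15.5, 15.9, 19.4.
n = 11.
P10: rank ⌈10/100·11⌉ = 2 → 4.9.
P90: rank ⌈90/100·11⌉ = 10 → 15.9.
Difference: 15.9 − 4.9 = 11.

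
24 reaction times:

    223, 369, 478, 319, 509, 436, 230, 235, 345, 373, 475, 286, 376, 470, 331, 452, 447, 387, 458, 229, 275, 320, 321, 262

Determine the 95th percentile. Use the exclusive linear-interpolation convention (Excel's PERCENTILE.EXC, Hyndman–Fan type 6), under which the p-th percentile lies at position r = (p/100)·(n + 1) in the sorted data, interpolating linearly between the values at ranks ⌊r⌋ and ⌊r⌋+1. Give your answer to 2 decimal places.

501.25

Sorted: 223, 229, 230, 235, 262, 275, 286, 319, 320, 321, 331, 345, 369, 373, 376, 387, 436, 447, 452, 458, 470, 475, 478, 509.
n = 24.
r = (95/100)·(24 + 1) = 23.75.
Rank 23 is 478 and rank 24 is 509.
Interpolate: 478 + 0.75·(509 − 478) = 478 + 0.75·31 = 501.25.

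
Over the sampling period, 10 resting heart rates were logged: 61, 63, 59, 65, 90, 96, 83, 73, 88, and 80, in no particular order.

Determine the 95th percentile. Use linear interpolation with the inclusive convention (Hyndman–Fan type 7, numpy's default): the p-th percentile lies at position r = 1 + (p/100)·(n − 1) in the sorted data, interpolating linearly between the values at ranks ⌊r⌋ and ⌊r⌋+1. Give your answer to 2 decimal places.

Sorted: 59, 61, 63, 65, 73, 80, 83, 88, 90, 96.
n = 10.
r = 1 + (95/100)·(10 − 1) = 1 + 8.55 = 9.55.
Rank 9 is 90 and rank 10 is 96.
Interpolate: 90 + 0.55·(96 − 90) = 90 + 0.55·6 = 93.3.

93.30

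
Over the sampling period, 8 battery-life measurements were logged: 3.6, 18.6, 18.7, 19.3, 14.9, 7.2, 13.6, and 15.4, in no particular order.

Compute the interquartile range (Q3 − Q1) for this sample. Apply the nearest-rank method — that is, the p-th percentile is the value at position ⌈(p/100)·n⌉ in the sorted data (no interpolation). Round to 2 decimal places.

Sorted: 3.6, 7.2, 13.6, 14.9, 15.4, 18.6, 18.7, 19.3.
n = 8.
P25: rank ⌈25/100·8⌉ = 2 → 7.2.
P75: rank ⌈75/100·8⌉ = 6 → 18.6.
Difference: 18.6 − 7.2 = 11.4.

11.40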